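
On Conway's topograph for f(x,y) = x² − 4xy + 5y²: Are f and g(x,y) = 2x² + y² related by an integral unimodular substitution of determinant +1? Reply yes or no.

D₁ = -4, D₂ = -8
discriminants differ ⇒ not SL₂(ℤ)-equivalent

no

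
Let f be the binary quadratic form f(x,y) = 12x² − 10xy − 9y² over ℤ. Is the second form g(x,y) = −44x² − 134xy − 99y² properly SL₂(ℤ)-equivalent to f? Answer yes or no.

D₁ = 532, D₂ = 532
river cycle of f (length 16): (-9, 10, 12), (12, 14, -7), (-7, 14, 12), (12, 10, -9), (-9, 8, 13), (13, 18, -4), (-4, 22, 3), (3, 20, -11), (-11, 2, 12), (12, 22, -1), … (6 more)
river cycle of g (length 16): (-9, 10, 12), (12, 14, -7), (-7, 14, 12), (12, 10, -9), (-9, 8, 13), (13, 18, -4), (-4, 22, 3), (3, 20, -11), (-11, 2, 12), (12, 22, -1), … (6 more)
cycles coincide ⇒ equivalent

yes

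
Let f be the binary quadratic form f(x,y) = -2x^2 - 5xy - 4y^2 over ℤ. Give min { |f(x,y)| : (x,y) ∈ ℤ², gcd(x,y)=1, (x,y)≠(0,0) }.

translate: b→1 (≡5 mod 4), so (2,5,4)→(2,1,1)
flip: (2,1,1)→(1,-1,2)
translate: b→1 (≡-1 mod 2), so (1,-1,2)→(1,1,2)
reduced (well bottom): (1,1,2) with a≤c, −a<b≤a
well minimum |f| = |-1| = 1 (negative-definite)

1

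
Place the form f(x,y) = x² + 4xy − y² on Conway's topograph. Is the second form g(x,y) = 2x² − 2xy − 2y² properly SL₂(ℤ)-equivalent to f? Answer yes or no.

D₁ = 20, D₂ = 20
river cycle of f (length 2): (-1, 4, 1), (1, 4, -1)
river cycle of g (length 2): (-2, 2, 2), (2, 2, -2)
cycles differ ⇒ inequivalent

no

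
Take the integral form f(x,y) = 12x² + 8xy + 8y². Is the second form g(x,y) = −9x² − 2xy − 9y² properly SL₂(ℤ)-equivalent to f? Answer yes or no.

D₁ = -320, D₂ = -320
f: flip: (12,8,8)→(8,-8,12)
f: translate: b→8 (≡-8 mod 16), so (8,-8,12)→(8,8,12)
f: reduced (well bottom): (8,8,12) with a≤c, −a<b≤a
g is negative-definite; reduce −g:
−g: reduced (well bottom): (9,2,9) with a≤c, −a<b≤a
flip sign back: reduced form of g is (-9,-2,-9)
reduced forms (8, 8, 12) vs (-9, -2, -9) ⇒ inequivalent

no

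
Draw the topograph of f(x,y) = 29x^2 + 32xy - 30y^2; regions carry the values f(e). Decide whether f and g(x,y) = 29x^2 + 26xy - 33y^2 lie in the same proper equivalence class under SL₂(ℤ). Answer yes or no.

D₁ = 4504, D₂ = 4504
river cycle of f (length 14): (-30, 28, 31), (31, 34, -27), (-27, 20, 38), (38, 56, -9), (-9, 52, 50), (50, 48, -11), (-11, 62, 15), (15, 58, -19), (-19, 56, 18), (18, 52, -25), … (4 more)
river cycle of g (length 14): (-33, 40, 22), (22, 48, -25), (-25, 52, 18), (18, 56, -19), (-19, 58, 15), (15, 62, -11), (-11, 48, 50), (50, 52, -9), (-9, 56, 38), (38, 20, -27), … (4 more)
cycles differ ⇒ inequivalent

no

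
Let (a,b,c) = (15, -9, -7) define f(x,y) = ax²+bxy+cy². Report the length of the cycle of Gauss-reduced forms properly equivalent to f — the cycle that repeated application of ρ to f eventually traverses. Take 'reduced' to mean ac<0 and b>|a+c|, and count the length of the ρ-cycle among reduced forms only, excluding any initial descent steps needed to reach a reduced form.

D = 501, ⌊√D⌋ = 22
descent: ρ → (-7,9,15)  [lands on river]
river: ρ → (15,21,-1)
river: ρ → (-1,21,15)
river: ρ → (15,9,-7)
river: ρ → (-7,19,5)
river: ρ → (5,21,-3)
river: ρ → (-3,21,5)
river: ρ → (5,19,-7)
ρ-cycle length = 8 (tail of 1 descent step not counted)

8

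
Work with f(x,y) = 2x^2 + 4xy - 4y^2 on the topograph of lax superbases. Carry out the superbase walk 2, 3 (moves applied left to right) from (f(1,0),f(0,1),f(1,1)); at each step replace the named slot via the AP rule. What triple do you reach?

start (2,-4,2) = (f(1,0),f(0,1),f(1,1))
replace slot 2: 2·(2+2) − (-4) = 12 → (2,12,2)
replace slot 3: 2·(2+12) − 2 = 26 → (2,12,26)

2,12,26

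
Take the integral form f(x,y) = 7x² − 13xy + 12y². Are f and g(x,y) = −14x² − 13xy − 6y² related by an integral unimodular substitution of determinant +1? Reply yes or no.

D₁ = -167, D₂ = -167
f: translate: b→1 (≡-13 mod 14), so (7,-13,12)→(7,1,6)
f: flip: (7,1,6)→(6,-1,7)
f: reduced (well bottom): (6,-1,7) with a≤c, −a<b≤a
g is negative-definite; reduce −g:
−g: flip: (14,13,6)→(6,-13,14)
−g: translate: b→-1 (≡-13 mod 12), so (6,-13,14)→(6,-1,7)
−g: reduced (well bottom): (6,-1,7) with a≤c, −a<b≤a
flip sign back: reduced form of g is (-6,1,-7)
reduced forms (6, -1, 7) vs (-6, 1, -7) ⇒ inequivalent

no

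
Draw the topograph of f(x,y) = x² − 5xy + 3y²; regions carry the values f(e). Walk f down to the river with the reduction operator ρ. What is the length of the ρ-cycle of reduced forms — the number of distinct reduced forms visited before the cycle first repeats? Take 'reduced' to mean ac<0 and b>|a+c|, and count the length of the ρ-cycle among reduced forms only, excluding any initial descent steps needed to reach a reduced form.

D = 13, ⌊√D⌋ = 3
descent: ρ → (3,-1,-1)
descent: ρ → (-1,3,1)  [lands on river]
river: ρ → (1,3,-1)
ρ-cycle length = 2 (tail of 2 descent steps not counted)

2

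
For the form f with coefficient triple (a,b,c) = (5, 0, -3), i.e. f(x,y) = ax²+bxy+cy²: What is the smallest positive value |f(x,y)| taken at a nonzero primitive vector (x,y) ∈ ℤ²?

descent: ρ → (-3,6,2)  [lands on river]
river: ρ → (2,6,-3)
closes: descent 1, river 2
min |a| on river = 2

2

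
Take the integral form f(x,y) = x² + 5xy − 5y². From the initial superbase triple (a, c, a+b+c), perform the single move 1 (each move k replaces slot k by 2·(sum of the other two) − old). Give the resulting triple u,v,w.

start (1,-5,1) = (f(1,0),f(0,1),f(1,1))
replace slot 1: 2·((-5)+1) − 1 = -9 → (-9,-5,1)

-9,-5,1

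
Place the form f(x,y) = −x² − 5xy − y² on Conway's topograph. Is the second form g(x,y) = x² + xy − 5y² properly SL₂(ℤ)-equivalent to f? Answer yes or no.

D₁ = 21, D₂ = 21
river cycle of f (length 2): (-1, 3, 3), (3, 3, -1)
river cycle of g (length 2): (1, 3, -3), (-3, 3, 1)
cycles differ ⇒ inequivalent

no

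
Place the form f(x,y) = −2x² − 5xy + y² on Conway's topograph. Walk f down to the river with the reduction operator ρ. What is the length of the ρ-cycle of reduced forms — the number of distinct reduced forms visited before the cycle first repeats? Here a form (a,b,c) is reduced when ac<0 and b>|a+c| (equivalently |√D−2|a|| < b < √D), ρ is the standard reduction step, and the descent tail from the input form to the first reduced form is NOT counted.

D = 33, ⌊√D⌋ = 5
descent: ρ → (1,5,-2)  [lands on river]
river: ρ → (-2,3,3)
river: ρ → (3,3,-2)
river: ρ → (-2,5,1)
ρ-cycle length = 4 (tail of 1 descent step not counted)

4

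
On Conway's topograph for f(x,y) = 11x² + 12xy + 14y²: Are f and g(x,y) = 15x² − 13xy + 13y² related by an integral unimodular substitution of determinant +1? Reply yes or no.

D₁ = -472, D₂ = -611
discriminants differ ⇒ not SL₂(ℤ)-equivalent

no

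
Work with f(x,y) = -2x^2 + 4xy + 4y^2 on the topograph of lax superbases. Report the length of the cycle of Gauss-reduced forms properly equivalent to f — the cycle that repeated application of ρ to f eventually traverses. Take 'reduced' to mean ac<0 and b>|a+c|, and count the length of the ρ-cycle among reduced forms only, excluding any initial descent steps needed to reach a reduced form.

D = 48, ⌊√D⌋ = 6
river: ρ → (4,4,-2)
river: ρ → (-2,4,4)
ρ-cycle length = 2 (tail of 0 descent steps not counted)

2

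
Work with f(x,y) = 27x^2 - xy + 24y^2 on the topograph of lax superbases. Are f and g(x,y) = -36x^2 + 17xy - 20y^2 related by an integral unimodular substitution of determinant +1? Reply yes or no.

D₁ = -2591, D₂ = -2591
f: flip: (27,-1,24)→(24,1,27)
f: reduced (well bottom): (24,1,27) with a≤c, −a<b≤a
g is negative-definite; reduce −g:
−g: flip: (36,-17,20)→(20,17,36)
−g: reduced (well bottom): (20,17,36) with a≤c, −a<b≤a
flip sign back: reduced form of g is (-20,-17,-36)
reduced forms (24, 1, 27) vs (-20, -17, -36) ⇒ inequivalent

no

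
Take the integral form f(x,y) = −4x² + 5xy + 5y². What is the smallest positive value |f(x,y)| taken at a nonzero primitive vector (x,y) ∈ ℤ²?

river: ρ → (5,5,-4)
river: ρ → (-4,3,6)
river: ρ → (6,9,-1)
river: ρ → (-1,9,6)
river: ρ → (6,3,-4)
river: ρ → (-4,5,5)
closes: descent 0, river 6
min |a| on river = 1

1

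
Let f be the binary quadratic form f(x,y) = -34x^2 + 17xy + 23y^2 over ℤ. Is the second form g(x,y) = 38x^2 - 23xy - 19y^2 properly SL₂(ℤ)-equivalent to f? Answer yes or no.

D₁ = 3417, D₂ = 3417
river cycle of f (length 26): (23, 29, -28), (-28, 27, 24), (24, 21, -31), (-31, 41, 14), (14, 43, -28), (-28, 13, 29), (29, 45, -12), (-12, 51, 17), (17, 51, -12), (-12, 45, 29), … (16 more)
river cycle of g (length 22): (-19, 23, 38), (38, 53, -4), (-4, 51, 51), (51, 51, -4), (-4, 53, 38), (38, 23, -19), (-19, 53, 8), (8, 43, -49), (-49, 55, 2), (2, 57, -21), … (12 more)
cycles differ ⇒ inequivalent

no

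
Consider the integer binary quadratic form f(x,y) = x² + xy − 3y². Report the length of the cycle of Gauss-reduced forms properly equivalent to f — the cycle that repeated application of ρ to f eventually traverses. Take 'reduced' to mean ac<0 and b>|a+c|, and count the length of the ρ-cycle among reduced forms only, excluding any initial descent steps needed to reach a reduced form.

D = 13, ⌊√D⌋ = 3
descent: ρ → (-3,-1,1)
descent: ρ → (1,3,-1)  [lands on river]
river: ρ → (-1,3,1)
ρ-cycle length = 2 (tail of 2 descent steps not counted)

2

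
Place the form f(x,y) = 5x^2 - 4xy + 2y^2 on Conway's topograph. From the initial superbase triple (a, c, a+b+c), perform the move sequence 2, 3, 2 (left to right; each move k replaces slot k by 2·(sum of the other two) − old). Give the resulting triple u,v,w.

start (5,2,3) = (f(1,0),f(0,1),f(1,1))
replace slot 2: 2·(5+3) − 2 = 14 → (5,14,3)
replace slot 3: 2·(5+14) − 3 = 35 → (5,14,35)
replace slot 2: 2·(5+35) − 14 = 66 → (5,66,35)

5,66,35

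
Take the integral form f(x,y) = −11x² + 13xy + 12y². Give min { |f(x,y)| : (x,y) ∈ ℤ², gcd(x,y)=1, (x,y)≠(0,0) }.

river: ρ → (12,11,-12)
river: ρ → (-12,13,11)
river: ρ → (11,9,-14)
river: ρ → (-14,19,6)
river: ρ → (6,17,-17)
river: ρ → (-17,17,6)
river: ρ → (6,19,-14)
river: ρ → (-14,9,11)
river: ρ → (11,13,-12)
river: ρ → (-12,11,12)
river: ρ → (12,13,-11)
river: ρ → (-11,9,14)
river: ρ → (14,19,-6)
river: ρ → (-6,17,17)
river: ρ → (17,17,-6)
river: ρ → (-6,19,14)
river: ρ → (14,9,-11)
river: ρ → (-11,13,12)
closes: descent 0, river 18
min |a| on river = 6

6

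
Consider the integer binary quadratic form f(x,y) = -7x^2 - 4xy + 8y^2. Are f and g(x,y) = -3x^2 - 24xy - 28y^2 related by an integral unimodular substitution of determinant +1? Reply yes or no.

D₁ = 240, D₂ = 240
river cycle of f (length 6): (8, 4, -7), (-7, 10, 5), (5, 10, -7), (-7, 4, 8), (8, 12, -3), (-3, 12, 8)
river cycle of g (length 6): (-3, 12, 8), (8, 4, -7), (-7, 10, 5), (5, 10, -7), (-7, 4, 8), (8, 12, -3)
cycles coincide ⇒ equivalent

yes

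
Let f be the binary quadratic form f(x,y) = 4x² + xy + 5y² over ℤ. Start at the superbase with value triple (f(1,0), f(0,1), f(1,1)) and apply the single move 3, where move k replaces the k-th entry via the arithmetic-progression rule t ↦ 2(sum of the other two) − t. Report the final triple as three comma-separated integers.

start (4,5,10) = (f(1,0),f(0,1),f(1,1))
replace slot 3: 2·(4+5) − 10 = 8 → (4,5,8)

4,5,8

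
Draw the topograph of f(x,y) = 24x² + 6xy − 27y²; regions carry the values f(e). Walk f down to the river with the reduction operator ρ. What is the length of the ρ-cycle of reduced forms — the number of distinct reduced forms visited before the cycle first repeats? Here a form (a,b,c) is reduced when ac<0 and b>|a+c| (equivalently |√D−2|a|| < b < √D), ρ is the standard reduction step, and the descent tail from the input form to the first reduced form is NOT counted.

D = 2628, ⌊√D⌋ = 51
river: ρ → (-27,48,3)
river: ρ → (3,48,-27)
river: ρ → (-27,6,24)
river: ρ → (24,42,-9)
river: ρ → (-9,48,9)
river: ρ → (9,42,-24)
river: ρ → (-24,6,27)
river: ρ → (27,48,-3)
river: ρ → (-3,48,27)
river: ρ → (27,6,-24)
river: ρ → (-24,42,9)
river: ρ → (9,48,-9)
river: ρ → (-9,42,24)
river: ρ → (24,6,-27)
ρ-cycle length = 14 (tail of 0 descent steps not counted)

14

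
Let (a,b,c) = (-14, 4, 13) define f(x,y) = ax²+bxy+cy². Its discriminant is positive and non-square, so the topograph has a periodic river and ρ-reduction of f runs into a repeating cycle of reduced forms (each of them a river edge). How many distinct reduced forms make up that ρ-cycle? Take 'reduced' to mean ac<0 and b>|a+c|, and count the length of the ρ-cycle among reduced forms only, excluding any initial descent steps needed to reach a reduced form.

D = 744, ⌊√D⌋ = 27
river: ρ → (13,22,-5)
river: ρ → (-5,18,21)
river: ρ → (21,24,-2)
river: ρ → (-2,24,21)
river: ρ → (21,18,-5)
river: ρ → (-5,22,13)
river: ρ → (13,4,-14)
river: ρ → (-14,24,3)
river: ρ → (3,24,-14)
river: ρ → (-14,4,13)
ρ-cycle length = 10 (tail of 0 descent steps not counted)

10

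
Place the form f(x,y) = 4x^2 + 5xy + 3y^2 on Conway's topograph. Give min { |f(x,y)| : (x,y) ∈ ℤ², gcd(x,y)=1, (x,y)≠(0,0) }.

translate: b→-3 (≡5 mod 8), so (4,5,3)→(4,-3,2)
flip: (4,-3,2)→(2,3,4)
translate: b→-1 (≡3 mod 4), so (2,3,4)→(2,-1,3)
reduced (well bottom): (2,-1,3) with a≤c, −a<b≤a
well minimum = a = 2

2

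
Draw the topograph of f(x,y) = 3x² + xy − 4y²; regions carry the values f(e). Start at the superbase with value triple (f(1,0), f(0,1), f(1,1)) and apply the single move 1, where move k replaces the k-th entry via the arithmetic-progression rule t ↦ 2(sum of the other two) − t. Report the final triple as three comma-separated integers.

start (3,-4,0) = (f(1,0),f(0,1),f(1,1))
replace slot 1: 2·((-4)+0) − 3 = -11 → (-11,-4,0)

-11,-4,0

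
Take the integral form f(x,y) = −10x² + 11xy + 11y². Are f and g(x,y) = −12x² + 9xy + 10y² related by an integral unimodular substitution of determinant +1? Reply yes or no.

D₁ = 561, D₂ = 561
river cycle of f (length 16): (11, 11, -10), (-10, 9, 12), (12, 15, -7), (-7, 13, 14), (14, 15, -6), (-6, 21, 5), (5, 19, -10), (-10, 21, 3), (3, 21, -10), (-10, 19, 5), … (6 more)
river cycle of g (length 16): (10, 11, -11), (-11, 11, 10), (10, 9, -12), (-12, 15, 7), (7, 13, -14), (-14, 15, 6), (6, 21, -5), (-5, 19, 10), (10, 21, -3), (-3, 21, 10), … (6 more)
cycles differ ⇒ inequivalent

no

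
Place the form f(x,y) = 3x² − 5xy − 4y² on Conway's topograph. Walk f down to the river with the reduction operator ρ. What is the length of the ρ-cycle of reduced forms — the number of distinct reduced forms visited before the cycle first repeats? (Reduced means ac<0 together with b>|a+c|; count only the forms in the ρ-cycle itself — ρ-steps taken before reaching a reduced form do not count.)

D = 73, ⌊√D⌋ = 8
descent: ρ → (-4,5,3)  [lands on river]
river: ρ → (3,7,-2)
river: ρ → (-2,5,6)
river: ρ → (6,7,-1)
river: ρ → (-1,7,6)
river: ρ → (6,5,-2)
river: ρ → (-2,7,3)
river: ρ → (3,5,-4)
river: ρ → (-4,3,4)
river: ρ → (4,5,-3)
river: ρ → (-3,7,2)
river: ρ → (2,5,-6)
river: ρ → (-6,7,1)
river: ρ → (1,7,-6)
river: ρ → (-6,5,2)
river: ρ → (2,7,-3)
river: ρ → (-3,5,4)
river: ρ → (4,3,-4)
ρ-cycle length = 18 (tail of 1 descent step not counted)

18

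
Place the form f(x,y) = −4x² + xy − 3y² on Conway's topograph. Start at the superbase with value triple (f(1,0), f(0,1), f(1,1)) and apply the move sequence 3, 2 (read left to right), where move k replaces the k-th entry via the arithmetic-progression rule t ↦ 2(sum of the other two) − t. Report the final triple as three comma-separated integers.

start (-4,-3,-6) = (f(1,0),f(0,1),f(1,1))
replace slot 3: 2·((-4)+(-3)) − (-6) = -8 → (-4,-3,-8)
replace slot 2: 2·((-4)+(-8)) − (-3) = -21 → (-4,-21,-8)

-4,-21,-8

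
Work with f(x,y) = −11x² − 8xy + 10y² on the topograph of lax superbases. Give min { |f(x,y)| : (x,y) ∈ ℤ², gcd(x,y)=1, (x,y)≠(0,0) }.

descent: ρ → (10,8,-11)  [lands on river]
river: ρ → (-11,14,7)
river: ρ → (7,14,-11)
river: ρ → (-11,8,10)
river: ρ → (10,12,-9)
river: ρ → (-9,6,13)
river: ρ → (13,20,-2)
river: ρ → (-2,20,13)
river: ρ → (13,6,-9)
river: ρ → (-9,12,10)
closes: descent 1, river 10
min |a| on river = 2

2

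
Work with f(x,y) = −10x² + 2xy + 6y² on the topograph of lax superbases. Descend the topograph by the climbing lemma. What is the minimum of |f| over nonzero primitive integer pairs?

descent: ρ → (6,10,-6)  [lands on river]
river: ρ → (-6,14,2)
river: ρ → (2,14,-6)
river: ρ → (-6,10,6)
river: ρ → (6,14,-2)
river: ρ → (-2,14,6)
closes: descent 1, river 6
min |a| on river = 2

2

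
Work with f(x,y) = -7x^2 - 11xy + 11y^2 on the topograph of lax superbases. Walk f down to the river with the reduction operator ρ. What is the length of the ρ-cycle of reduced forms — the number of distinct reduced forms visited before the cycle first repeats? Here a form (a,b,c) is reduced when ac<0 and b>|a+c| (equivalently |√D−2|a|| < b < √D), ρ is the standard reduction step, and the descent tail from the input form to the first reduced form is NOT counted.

D = 429, ⌊√D⌋ = 20
descent: ρ → (11,11,-7)  [lands on river]
river: ρ → (-7,17,5)
river: ρ → (5,13,-13)
river: ρ → (-13,13,5)
river: ρ → (5,17,-7)
river: ρ → (-7,11,11)
ρ-cycle length = 6 (tail of 1 descent step not counted)

6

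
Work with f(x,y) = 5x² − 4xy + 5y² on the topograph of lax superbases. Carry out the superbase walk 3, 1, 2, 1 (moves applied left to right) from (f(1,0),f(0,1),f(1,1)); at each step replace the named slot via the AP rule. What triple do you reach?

start (5,5,6) = (f(1,0),f(0,1),f(1,1))
replace slot 3: 2·(5+5) − 6 = 14 → (5,5,14)
replace slot 1: 2·(5+14) − 5 = 33 → (33,5,14)
replace slot 2: 2·(33+14) − 5 = 89 → (33,89,14)
replace slot 1: 2·(89+14) − 33 = 173 → (173,89,14)

173,89,14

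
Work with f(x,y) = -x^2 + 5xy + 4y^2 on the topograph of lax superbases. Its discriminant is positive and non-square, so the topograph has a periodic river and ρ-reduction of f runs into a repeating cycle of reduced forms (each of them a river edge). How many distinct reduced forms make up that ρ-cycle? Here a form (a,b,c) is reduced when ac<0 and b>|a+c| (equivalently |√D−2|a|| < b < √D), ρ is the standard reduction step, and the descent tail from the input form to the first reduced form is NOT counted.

D = 41, ⌊√D⌋ = 6
river: ρ → (4,3,-2)
river: ρ → (-2,5,2)
river: ρ → (2,3,-4)
river: ρ → (-4,5,1)
river: ρ → (1,5,-4)
river: ρ → (-4,3,2)
river: ρ → (2,5,-2)
river: ρ → (-2,3,4)
river: ρ → (4,5,-1)
river: ρ → (-1,5,4)
ρ-cycle length = 10 (tail of 0 descent steps not counted)

10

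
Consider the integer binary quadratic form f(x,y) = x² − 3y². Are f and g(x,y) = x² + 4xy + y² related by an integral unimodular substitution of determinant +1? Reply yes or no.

D₁ = 12, D₂ = 12
river cycle of f (length 2): (1, 2, -2), (-2, 2, 1)
river cycle of g (length 2): (1, 2, -2), (-2, 2, 1)
cycles coincide ⇒ equivalent

yes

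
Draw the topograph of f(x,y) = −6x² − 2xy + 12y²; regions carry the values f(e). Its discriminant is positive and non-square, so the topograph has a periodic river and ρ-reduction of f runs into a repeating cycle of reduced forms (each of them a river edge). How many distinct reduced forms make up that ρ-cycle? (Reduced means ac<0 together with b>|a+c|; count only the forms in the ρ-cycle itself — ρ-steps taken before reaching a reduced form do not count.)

D = 292, ⌊√D⌋ = 17
descent: ρ → (12,2,-6)
descent: ρ → (-6,10,8)  [lands on river]
river: ρ → (8,6,-8)
river: ρ → (-8,10,6)
river: ρ → (6,14,-4)
river: ρ → (-4,10,12)
river: ρ → (12,14,-2)
river: ρ → (-2,14,12)
river: ρ → (12,10,-4)
river: ρ → (-4,14,6)
river: ρ → (6,10,-8)
river: ρ → (-8,6,8)
river: ρ → (8,10,-6)
river: ρ → (-6,14,4)
river: ρ → (4,10,-12)
river: ρ → (-12,14,2)
river: ρ → (2,14,-12)
river: ρ → (-12,10,4)
river: ρ → (4,14,-6)
ρ-cycle length = 18 (tail of 2 descent steps not counted)

18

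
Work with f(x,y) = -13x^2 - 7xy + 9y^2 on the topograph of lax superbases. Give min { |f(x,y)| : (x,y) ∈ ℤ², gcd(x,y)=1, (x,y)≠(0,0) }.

descent: ρ → (9,7,-13)  [lands on river]
river: ρ → (-13,19,3)
river: ρ → (3,17,-19)
river: ρ → (-19,21,1)
river: ρ → (1,21,-19)
river: ρ → (-19,17,3)
river: ρ → (3,19,-13)
river: ρ → (-13,7,9)
river: ρ → (9,11,-11)
river: ρ → (-11,11,9)
closes: descent 1, river 10
min |a| on river = 1

1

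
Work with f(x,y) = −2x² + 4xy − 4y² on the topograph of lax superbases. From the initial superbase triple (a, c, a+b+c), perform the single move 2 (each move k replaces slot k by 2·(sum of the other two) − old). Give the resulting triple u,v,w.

start (-2,-4,-2) = (f(1,0),f(0,1),f(1,1))
replace slot 2: 2·((-2)+(-2)) − (-4) = -4 → (-2,-4,-2)

-2,-4,-2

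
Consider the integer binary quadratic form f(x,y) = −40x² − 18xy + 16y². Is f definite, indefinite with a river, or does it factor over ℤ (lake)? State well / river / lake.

D = b²−4ac = (-18)² − 4·(-40)·16 = 2884
D > 0 non-square ⇒ indefinite ⇒ periodic river

river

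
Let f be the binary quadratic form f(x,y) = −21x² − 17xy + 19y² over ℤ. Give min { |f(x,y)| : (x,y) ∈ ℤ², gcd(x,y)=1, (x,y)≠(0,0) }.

descent: ρ → (19,17,-21)  [lands on river]
river: ρ → (-21,25,15)
river: ρ → (15,35,-11)
river: ρ → (-11,31,21)
river: ρ → (21,11,-21)
river: ρ → (-21,31,11)
river: ρ → (11,35,-15)
river: ρ → (-15,25,21)
river: ρ → (21,17,-19)
river: ρ → (-19,21,19)
closes: descent 1, river 10
min |a| on river = 11

11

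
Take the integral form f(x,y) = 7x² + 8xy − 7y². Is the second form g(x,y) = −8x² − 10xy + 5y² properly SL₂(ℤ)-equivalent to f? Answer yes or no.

D₁ = 260, D₂ = 260
river cycle of f (length 10): (-7, 6, 8), (8, 10, -5), (-5, 10, 8), (8, 6, -7), (-7, 8, 7), (7, 6, -8), (-8, 10, 5), (5, 10, -8), (-8, 6, 7), (7, 8, -7)
river cycle of g (length 10): (5, 10, -8), (-8, 6, 7), (7, 8, -7), (-7, 6, 8), (8, 10, -5), (-5, 10, 8), (8, 6, -7), (-7, 8, 7), (7, 6, -8), (-8, 10, 5)
cycles coincide ⇒ equivalent

yes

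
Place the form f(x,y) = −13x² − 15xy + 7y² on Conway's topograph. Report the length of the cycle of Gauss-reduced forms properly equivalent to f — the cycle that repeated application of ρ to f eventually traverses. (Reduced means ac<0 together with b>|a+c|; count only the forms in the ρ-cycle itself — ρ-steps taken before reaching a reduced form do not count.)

D = 589, ⌊√D⌋ = 24
descent: ρ → (7,15,-13)  [lands on river]
river: ρ → (-13,11,9)
river: ρ → (9,7,-15)
river: ρ → (-15,23,1)
river: ρ → (1,23,-15)
river: ρ → (-15,7,9)
river: ρ → (9,11,-13)
river: ρ → (-13,15,7)
river: ρ → (7,13,-15)
river: ρ → (-15,17,5)
river: ρ → (5,23,-3)
river: ρ → (-3,19,19)
river: ρ → (19,19,-3)
river: ρ → (-3,23,5)
river: ρ → (5,17,-15)
river: ρ → (-15,13,7)
ρ-cycle length = 16 (tail of 1 descent step not counted)

16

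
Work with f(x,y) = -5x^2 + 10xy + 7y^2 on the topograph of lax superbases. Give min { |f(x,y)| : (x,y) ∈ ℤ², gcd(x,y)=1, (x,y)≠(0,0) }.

river: ρ → (7,4,-8)
river: ρ → (-8,12,3)
river: ρ → (3,12,-8)
river: ρ → (-8,4,7)
river: ρ → (7,10,-5)
river: ρ → (-5,10,7)
closes: descent 0, river 6
min |a| on river = 3

3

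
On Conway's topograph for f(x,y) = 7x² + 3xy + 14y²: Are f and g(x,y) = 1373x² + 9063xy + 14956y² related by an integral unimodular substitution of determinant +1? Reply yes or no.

D₁ = -383, D₂ = -383
f: reduced (well bottom): (7,3,14) with a≤c, −a<b≤a
g: translate: b→825 (≡9063 mod 2746), so (1373,9063,14956)→(1373,825,124)
g: flip: (1373,825,124)→(124,-825,1373)
g: translate: b→-81 (≡-825 mod 248), so (124,-825,1373)→(124,-81,14)
g: flip: (124,-81,14)→(14,81,124)
g: translate: b→-3 (≡81 mod 28), so (14,81,124)→(14,-3,7)
g: flip: (14,-3,7)→(7,3,14)
g: reduced (well bottom): (7,3,14) with a≤c, −a<b≤a
reduced forms (7, 3, 14) vs (7, 3, 14) ⇒ equivalent

yes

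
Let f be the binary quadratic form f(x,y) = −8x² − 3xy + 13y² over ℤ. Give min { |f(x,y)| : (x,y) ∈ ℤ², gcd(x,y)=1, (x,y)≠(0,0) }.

descent: ρ → (13,3,-8)
descent: ρ → (-8,13,8)  [lands on river]
river: ρ → (8,19,-2)
river: ρ → (-2,17,17)
river: ρ → (17,17,-2)
river: ρ → (-2,19,8)
river: ρ → (8,13,-8)
river: ρ → (-8,19,2)
river: ρ → (2,17,-17)
river: ρ → (-17,17,2)
river: ρ → (2,19,-8)
closes: descent 2, river 10
min |a| on river = 2

2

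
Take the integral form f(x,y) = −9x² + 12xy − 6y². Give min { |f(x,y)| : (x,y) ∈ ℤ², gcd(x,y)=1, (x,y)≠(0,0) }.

translate: b→6 (≡-12 mod 18), so (9,-12,6)→(9,6,3)
flip: (9,6,3)→(3,-6,9)
translate: b→0 (≡-6 mod 6), so (3,-6,9)→(3,0,6)
reduced (well bottom): (3,0,6) with a≤c, −a<b≤a
well minimum |f| = |-3| = 3 (negative-definite)

3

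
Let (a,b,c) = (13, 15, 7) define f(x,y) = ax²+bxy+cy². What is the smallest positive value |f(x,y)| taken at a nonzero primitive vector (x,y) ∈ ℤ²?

translate: b→-11 (≡15 mod 26), so (13,15,7)→(13,-11,5)
flip: (13,-11,5)→(5,11,13)
translate: b→1 (≡11 mod 10), so (5,11,13)→(5,1,7)
reduced (well bottom): (5,1,7) with a≤c, −a<b≤a
well minimum = a = 5

5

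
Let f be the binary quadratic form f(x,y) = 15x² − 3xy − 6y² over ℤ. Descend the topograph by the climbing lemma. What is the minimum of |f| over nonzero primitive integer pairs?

descent: ρ → (-6,15,6)  [lands on river]
river: ρ → (6,9,-12)
river: ρ → (-12,15,3)
river: ρ → (3,15,-12)
river: ρ → (-12,9,6)
river: ρ → (6,15,-6)
river: ρ → (-6,9,12)
river: ρ → (12,15,-3)
river: ρ → (-3,15,12)
river: ρ → (12,9,-6)
closes: descent 1, river 10
min |a| on river = 3

3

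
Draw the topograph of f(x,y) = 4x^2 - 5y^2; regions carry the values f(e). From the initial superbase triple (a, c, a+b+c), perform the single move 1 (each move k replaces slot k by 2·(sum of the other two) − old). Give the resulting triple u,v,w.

start (4,-5,-1) = (f(1,0),f(0,1),f(1,1))
replace slot 1: 2·((-5)+(-1)) − 4 = -16 → (-16,-5,-1)

-16,-5,-1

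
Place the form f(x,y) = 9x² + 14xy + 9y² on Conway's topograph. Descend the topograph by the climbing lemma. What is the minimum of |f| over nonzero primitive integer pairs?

translate: b→-4 (≡14 mod 18), so (9,14,9)→(9,-4,4)
flip: (9,-4,4)→(4,4,9)
reduced (well bottom): (4,4,9) with a≤c, −a<b≤a
well minimum = a = 4

4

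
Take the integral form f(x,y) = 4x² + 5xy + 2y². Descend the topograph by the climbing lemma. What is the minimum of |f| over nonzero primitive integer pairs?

translate: b→-3 (≡5 mod 8), so (4,5,2)→(4,-3,1)
flip: (4,-3,1)→(1,3,4)
translate: b→1 (≡3 mod 2), so (1,3,4)→(1,1,2)
reduced (well bottom): (1,1,2) with a≤c, −a<b≤a
well minimum = a = 1

1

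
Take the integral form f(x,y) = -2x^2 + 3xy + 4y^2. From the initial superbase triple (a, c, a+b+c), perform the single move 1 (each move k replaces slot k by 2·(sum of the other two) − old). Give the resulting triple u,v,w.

start (-2,4,5) = (f(1,0),f(0,1),f(1,1))
replace slot 1: 2·(4+5) − (-2) = 20 → (20,4,5)

20,4,5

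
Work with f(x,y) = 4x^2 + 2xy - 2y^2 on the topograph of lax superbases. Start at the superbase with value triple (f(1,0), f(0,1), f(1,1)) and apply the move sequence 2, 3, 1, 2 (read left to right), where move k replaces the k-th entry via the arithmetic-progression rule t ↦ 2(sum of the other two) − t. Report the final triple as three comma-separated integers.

start (4,-2,4) = (f(1,0),f(0,1),f(1,1))
replace slot 2: 2·(4+4) − (-2) = 18 → (4,18,4)
replace slot 3: 2·(4+18) − 4 = 40 → (4,18,40)
replace slot 1: 2·(18+40) − 4 = 112 → (112,18,40)
replace slot 2: 2·(112+40) − 18 = 286 → (112,286,40)

112,286,40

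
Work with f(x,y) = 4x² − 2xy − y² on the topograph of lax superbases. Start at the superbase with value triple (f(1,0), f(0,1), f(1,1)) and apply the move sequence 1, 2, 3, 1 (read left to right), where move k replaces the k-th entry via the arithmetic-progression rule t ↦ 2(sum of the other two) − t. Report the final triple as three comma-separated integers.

start (4,-1,1) = (f(1,0),f(0,1),f(1,1))
replace slot 1: 2·((-1)+1) − 4 = -4 → (-4,-1,1)
replace slot 2: 2·((-4)+1) − (-1) = -5 → (-4,-5,1)
replace slot 3: 2·((-4)+(-5)) − 1 = -19 → (-4,-5,-19)
replace slot 1: 2·((-5)+(-19)) − (-4) = -44 → (-44,-5,-19)

-44,-5,-19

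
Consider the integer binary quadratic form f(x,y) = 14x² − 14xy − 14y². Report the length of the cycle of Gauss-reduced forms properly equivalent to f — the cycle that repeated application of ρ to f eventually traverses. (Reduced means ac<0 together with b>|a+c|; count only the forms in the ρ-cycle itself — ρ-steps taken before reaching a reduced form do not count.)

D = 980, ⌊√D⌋ = 31
descent: ρ → (-14,14,14)  [lands on river]
river: ρ → (14,14,-14)
ρ-cycle length = 2 (tail of 1 descent step not counted)

2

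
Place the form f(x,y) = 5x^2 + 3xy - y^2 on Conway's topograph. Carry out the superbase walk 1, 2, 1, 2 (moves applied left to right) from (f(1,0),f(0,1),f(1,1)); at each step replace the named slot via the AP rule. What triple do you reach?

start (5,-1,7) = (f(1,0),f(0,1),f(1,1))
replace slot 1: 2·((-1)+7) − 5 = 7 → (7,-1,7)
replace slot 2: 2·(7+7) − (-1) = 29 → (7,29,7)
replace slot 1: 2·(29+7) − 7 = 65 → (65,29,7)
replace slot 2: 2·(65+7) − 29 = 115 → (65,115,7)

65,115,7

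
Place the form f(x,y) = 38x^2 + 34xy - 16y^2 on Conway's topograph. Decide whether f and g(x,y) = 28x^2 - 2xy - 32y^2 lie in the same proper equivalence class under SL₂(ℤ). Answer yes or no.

D₁ = 3588, D₂ = 3588
river cycle of f (length 6): (-16, 30, 42), (42, 54, -4), (-4, 58, 14), (14, 54, -12), (-12, 42, 38), (38, 34, -16)
river cycle of g (length 4): (28, 54, -6), (-6, 54, 28), (28, 58, -2), (-2, 58, 28)
cycles differ ⇒ inequivalent

no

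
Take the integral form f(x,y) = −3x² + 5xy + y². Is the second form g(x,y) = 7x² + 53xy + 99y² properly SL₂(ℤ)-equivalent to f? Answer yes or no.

D₁ = 37, D₂ = 37
river cycle of f (length 6): (1, 5, -3), (-3, 1, 3), (3, 5, -1), (-1, 5, 3), (3, 1, -3), (-3, 5, 1)
river cycle of g (length 6): (-1, 5, 3), (3, 1, -3), (-3, 5, 1), (1, 5, -3), (-3, 1, 3), (3, 5, -1)
cycles coincide ⇒ equivalent

yes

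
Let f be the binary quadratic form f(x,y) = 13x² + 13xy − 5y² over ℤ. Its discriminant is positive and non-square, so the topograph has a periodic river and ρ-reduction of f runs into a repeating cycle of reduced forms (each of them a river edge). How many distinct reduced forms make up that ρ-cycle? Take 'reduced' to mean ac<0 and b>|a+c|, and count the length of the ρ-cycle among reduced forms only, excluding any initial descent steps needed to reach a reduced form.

D = 429, ⌊√D⌋ = 20
river: ρ → (-5,17,7)
river: ρ → (7,11,-11)
river: ρ → (-11,11,7)
river: ρ → (7,17,-5)
river: ρ → (-5,13,13)
river: ρ → (13,13,-5)
ρ-cycle length = 6 (tail of 0 descent steps not counted)

6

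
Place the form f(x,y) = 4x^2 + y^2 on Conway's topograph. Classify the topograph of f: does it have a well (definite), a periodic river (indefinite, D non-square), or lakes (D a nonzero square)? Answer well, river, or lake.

D = b²−4ac = 0² − 4·4·1 = -16
D < 0 ⇒ definite ⇒ every region one sign ⇒ single well

well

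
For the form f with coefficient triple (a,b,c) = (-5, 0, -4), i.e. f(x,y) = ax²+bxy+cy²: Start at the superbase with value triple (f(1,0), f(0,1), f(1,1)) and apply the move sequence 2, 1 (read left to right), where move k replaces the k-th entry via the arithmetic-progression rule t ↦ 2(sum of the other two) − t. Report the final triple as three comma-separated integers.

start (-5,-4,-9) = (f(1,0),f(0,1),f(1,1))
replace slot 2: 2·((-5)+(-9)) − (-4) = -24 → (-5,-24,-9)
replace slot 1: 2·((-24)+(-9)) − (-5) = -61 → (-61,-24,-9)

-61,-24,-9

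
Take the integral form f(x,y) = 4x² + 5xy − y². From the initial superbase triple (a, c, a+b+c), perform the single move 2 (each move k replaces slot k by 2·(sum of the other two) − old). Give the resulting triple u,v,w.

start (4,-1,8) = (f(1,0),f(0,1),f(1,1))
replace slot 2: 2·(4+8) − (-1) = 25 → (4,25,8)

4,25,8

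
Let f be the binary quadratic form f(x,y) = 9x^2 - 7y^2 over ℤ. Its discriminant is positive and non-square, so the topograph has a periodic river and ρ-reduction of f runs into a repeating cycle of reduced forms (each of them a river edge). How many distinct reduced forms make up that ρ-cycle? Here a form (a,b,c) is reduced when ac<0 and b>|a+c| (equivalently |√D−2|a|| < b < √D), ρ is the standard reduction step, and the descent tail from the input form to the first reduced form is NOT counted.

D = 252, ⌊√D⌋ = 15
descent: ρ → (-7,14,2)  [lands on river]
river: ρ → (2,14,-7)
ρ-cycle length = 2 (tail of 1 descent step not counted)

2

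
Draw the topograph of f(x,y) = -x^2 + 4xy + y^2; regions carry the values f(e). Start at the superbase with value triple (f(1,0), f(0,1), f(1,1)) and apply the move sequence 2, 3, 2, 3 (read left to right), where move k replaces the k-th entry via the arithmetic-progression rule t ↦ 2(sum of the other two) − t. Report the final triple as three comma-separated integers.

start (-1,1,4) = (f(1,0),f(0,1),f(1,1))
replace slot 2: 2·((-1)+4) − 1 = 5 → (-1,5,4)
replace slot 3: 2·((-1)+5) − 4 = 4 → (-1,5,4)
replace slot 2: 2·((-1)+4) − 5 = 1 → (-1,1,4)
replace slot 3: 2·((-1)+1) − 4 = -4 → (-1,1,-4)

-1,1,-4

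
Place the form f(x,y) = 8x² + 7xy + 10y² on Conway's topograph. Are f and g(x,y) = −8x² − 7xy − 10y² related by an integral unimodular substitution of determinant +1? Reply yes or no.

D₁ = -271, D₂ = -271
f: reduced (well bottom): (8,7,10) with a≤c, −a<b≤a
g is negative-definite; reduce −g:
−g: reduced (well bottom): (8,7,10) with a≤c, −a<b≤a
flip sign back: reduced form of g is (-8,-7,-10)
reduced forms (8, 7, 10) vs (-8, -7, -10) ⇒ inequivalent

no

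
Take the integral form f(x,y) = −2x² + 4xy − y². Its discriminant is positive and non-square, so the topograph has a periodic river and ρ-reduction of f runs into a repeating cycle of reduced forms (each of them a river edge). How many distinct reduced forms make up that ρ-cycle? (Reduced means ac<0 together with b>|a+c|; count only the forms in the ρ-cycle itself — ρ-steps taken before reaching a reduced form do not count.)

D = 8, ⌊√D⌋ = 2
descent: ρ → (-1,2,1)  [lands on river]
river: ρ → (1,2,-1)
ρ-cycle length = 2 (tail of 1 descent step not counted)

2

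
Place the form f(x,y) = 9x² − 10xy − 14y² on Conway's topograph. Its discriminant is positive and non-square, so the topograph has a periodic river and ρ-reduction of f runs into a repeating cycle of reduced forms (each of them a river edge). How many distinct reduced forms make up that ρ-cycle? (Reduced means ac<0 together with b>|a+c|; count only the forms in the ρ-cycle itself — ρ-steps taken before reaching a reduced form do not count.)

D = 604, ⌊√D⌋ = 24
descent: ρ → (-14,10,9)  [lands on river]
river: ρ → (9,8,-15)
river: ρ → (-15,22,2)
river: ρ → (2,22,-15)
river: ρ → (-15,8,9)
river: ρ → (9,10,-14)
river: ρ → (-14,18,5)
river: ρ → (5,22,-6)
river: ρ → (-6,14,17)
river: ρ → (17,20,-3)
river: ρ → (-3,22,10)
river: ρ → (10,18,-7)
river: ρ → (-7,24,1)
river: ρ → (1,24,-7)
river: ρ → (-7,18,10)
river: ρ → (10,22,-3)
river: ρ → (-3,20,17)
river: ρ → (17,14,-6)
river: ρ → (-6,22,5)
river: ρ → (5,18,-14)
ρ-cycle length = 20 (tail of 1 descent step not counted)

20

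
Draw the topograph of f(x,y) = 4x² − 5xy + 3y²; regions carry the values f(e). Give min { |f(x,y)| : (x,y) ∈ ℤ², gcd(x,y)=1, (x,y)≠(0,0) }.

translate: b→3 (≡-5 mod 8), so (4,-5,3)→(4,3,2)
flip: (4,3,2)→(2,-3,4)
translate: b→1 (≡-3 mod 4), so (2,-3,4)→(2,1,3)
reduced (well bottom): (2,1,3) with a≤c, −a<b≤a
well minimum = a = 2

2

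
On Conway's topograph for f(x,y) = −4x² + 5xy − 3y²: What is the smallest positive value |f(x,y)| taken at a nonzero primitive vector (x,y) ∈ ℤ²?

translate: b→3 (≡-5 mod 8), so (4,-5,3)→(4,3,2)
flip: (4,3,2)→(2,-3,4)
translate: b→1 (≡-3 mod 4), so (2,-3,4)→(2,1,3)
reduced (well bottom): (2,1,3) with a≤c, −a<b≤a
well minimum |f| = |-2| = 2 (negative-definite)

2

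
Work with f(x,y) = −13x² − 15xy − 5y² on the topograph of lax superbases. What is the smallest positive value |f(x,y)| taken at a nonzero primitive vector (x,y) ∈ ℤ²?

translate: b→-11 (≡15 mod 26), so (13,15,5)→(13,-11,3)
flip: (13,-11,3)→(3,11,13)
translate: b→-1 (≡11 mod 6), so (3,11,13)→(3,-1,3)
flip: (3,-1,3)→(3,1,3)
reduced (well bottom): (3,1,3) with a≤c, −a<b≤a
well minimum |f| = |-3| = 3 (negative-definite)

3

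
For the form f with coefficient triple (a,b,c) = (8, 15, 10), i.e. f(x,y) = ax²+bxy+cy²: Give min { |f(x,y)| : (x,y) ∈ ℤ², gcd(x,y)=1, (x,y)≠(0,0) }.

translate: b→-1 (≡15 mod 16), so (8,15,10)→(8,-1,3)
flip: (8,-1,3)→(3,1,8)
reduced (well bottom): (3,1,8) with a≤c, −a<b≤a
well minimum = a = 3

3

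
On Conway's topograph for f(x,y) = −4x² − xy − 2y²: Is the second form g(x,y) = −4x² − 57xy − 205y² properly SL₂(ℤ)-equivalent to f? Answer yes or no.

D₁ = -31, D₂ = -31
f is negative-definite; reduce −f:
−f: flip: (4,1,2)→(2,-1,4)
−f: reduced (well bottom): (2,-1,4) with a≤c, −a<b≤a
flip sign back: reduced form of f is (-2,1,-4)
g is negative-definite; reduce −g:
−g: translate: b→1 (≡57 mod 8), so (4,57,205)→(4,1,2)
−g: flip: (4,1,2)→(2,-1,4)
−g: reduced (well bottom): (2,-1,4) with a≤c, −a<b≤a
flip sign back: reduced form of g is (-2,1,-4)
reduced forms (-2, 1, -4) vs (-2, 1, -4) ⇒ equivalent

yes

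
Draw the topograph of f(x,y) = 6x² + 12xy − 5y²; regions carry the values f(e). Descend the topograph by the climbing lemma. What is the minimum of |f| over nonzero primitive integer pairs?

river: ρ → (-5,8,10)
river: ρ → (10,12,-3)
river: ρ → (-3,12,10)
river: ρ → (10,8,-5)
river: ρ → (-5,12,6)
river: ρ → (6,12,-5)
closes: descent 0, river 6
min |a| on river = 3

3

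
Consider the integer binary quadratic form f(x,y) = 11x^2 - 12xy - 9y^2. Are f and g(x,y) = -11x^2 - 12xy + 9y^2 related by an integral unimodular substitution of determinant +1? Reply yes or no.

D₁ = 540, D₂ = 540
river cycle of f (length 8): (-9, 12, 11), (11, 10, -10), (-10, 10, 11), (11, 12, -9), (-9, 6, 14), (14, 22, -1), (-1, 22, 14), (14, 6, -9)
river cycle of g (length 8): (9, 12, -11), (-11, 10, 10), (10, 10, -11), (-11, 12, 9), (9, 6, -14), (-14, 22, 1), (1, 22, -14), (-14, 6, 9)
cycles differ ⇒ inequivalent

no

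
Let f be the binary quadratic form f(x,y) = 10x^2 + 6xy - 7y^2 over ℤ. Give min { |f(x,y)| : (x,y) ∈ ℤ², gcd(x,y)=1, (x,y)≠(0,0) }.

river: ρ → (-7,8,9)
river: ρ → (9,10,-6)
river: ρ → (-6,14,5)
river: ρ → (5,16,-3)
river: ρ → (-3,14,10)
river: ρ → (10,6,-7)
closes: descent 0, river 6
min |a| on river = 3

3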